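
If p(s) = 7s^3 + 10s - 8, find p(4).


Using direct substitution:
  7 * (4)^3 = 448
  0 * (4)^2 = 0
  10 * (4)^1 = 40
  constant: -8
Sum = 448 + 0 + 40 - 8 = 480


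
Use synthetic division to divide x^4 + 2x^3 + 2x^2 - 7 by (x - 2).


Synthetic division with c = 2. Coefficients: 1, 2, 2, 0, -7
Bring down 1.
  1 * 2 = 2; 2 + 2 = 4
  4 * 2 = 8; 8 + 2 = 10
  10 * 2 = 20; 20 + 0 = 20
  20 * 2 = 40; 40 - 7 = 33
Quotient: x^3 + 4x^2 + 10x + 20, Remainder: 33


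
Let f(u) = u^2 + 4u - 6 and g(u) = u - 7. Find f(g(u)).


Substitute g(u) into f:
f(g(u)) = 1*(u - 7)^2 + 4*(u - 7) + (-6)
(u - 7)^2 = u^2 - 14u + 49
Expand and combine: u^2 - 10u + 15


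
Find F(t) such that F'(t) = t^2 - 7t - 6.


Reverse power rule on each term:
  ∫ t^2 dt = (1/3)t^3
  ∫ -7t dt = -(7/2)t^2
  ∫ -6 dt = -6t
F(t) = (1/3)t^3 - (7/2)t^2 - 6t + C


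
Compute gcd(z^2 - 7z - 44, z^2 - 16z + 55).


Factor each:
  z^2 - 7z - 44 = (z - 11)(z + 4)
  z^2 - 16z + 55 = (z - 11)(z - 5)
Common monic factor: z - 11


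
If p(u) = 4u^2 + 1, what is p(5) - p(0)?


p(5) = 101
p(0) = 1
p(5) - p(0) = 101 - 1 = 100


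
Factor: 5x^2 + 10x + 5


Roots satisfy r1 + r2 = -b/a = -2 and r1*r2 = c/a = 1.
So r1 = -1, r2 = -1.
5x^2 + 10x + 5 = 5(x - r1)(x - r2) = 5(x + 1)(x + 1)


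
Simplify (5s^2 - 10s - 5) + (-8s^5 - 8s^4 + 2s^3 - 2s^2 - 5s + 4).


Align terms by degree and add:
  5s^2 - 10s - 5
  -8s^5 - 8s^4 + 2s^3 - 2s^2 - 5s + 4
= -8s^5 - 8s^4 + 2s^3 + 3s^2 - 15s - 1


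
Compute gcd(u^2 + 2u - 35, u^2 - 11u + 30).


Factor each:
  u^2 + 2u - 35 = (u - 5)(u + 7)
  u^2 - 11u + 30 = (u - 5)(u - 6)
Common monic factor: u - 5


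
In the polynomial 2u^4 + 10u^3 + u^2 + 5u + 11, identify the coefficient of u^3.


Read off the coefficient of u^3: 10


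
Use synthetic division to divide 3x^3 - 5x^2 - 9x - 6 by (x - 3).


Synthetic division with c = 3. Coefficients: 3, -5, -9, -6
Bring down 3.
  3 * 3 = 9; 9 - 5 = 4
  4 * 3 = 12; 12 - 9 = 3
  3 * 3 = 9; 9 - 6 = 3
Quotient: 3x^2 + 4x + 3, Remainder: 3


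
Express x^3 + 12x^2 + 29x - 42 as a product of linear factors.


Try integer roots (divisors of -42). x=-7: p(-7)=0.
Divide out (x + 7): quotient is x^2 + 5x - 6.
Factor the quadratic: (x + 6)(x - 1)
Result: (x + 7)(x + 6)(x - 1)


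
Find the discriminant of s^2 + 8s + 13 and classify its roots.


D = b^2 - 4ac = (8)^2 - 4(1)(13) = 64 - 52 = 12
Since D > 0: two distinct irrational roots


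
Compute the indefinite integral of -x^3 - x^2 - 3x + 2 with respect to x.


Reverse power rule on each term:
  ∫ -x^3 dx = -(1/4)x^4
  ∫ -x^2 dx = -(1/3)x^3
  ∫ -3x dx = -(3/2)x^2
  ∫ 2 dx = 2x
F(x) = -(1/4)x^4 - (1/3)x^3 - (3/2)x^2 + 2x + C


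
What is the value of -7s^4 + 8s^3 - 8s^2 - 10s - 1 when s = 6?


Using direct substitution:
  -7 * (6)^4 = -9072
  8 * (6)^3 = 1728
  -8 * (6)^2 = -288
  -10 * (6)^1 = -60
  constant: -1
Sum = -9072 + 1728 - 288 - 60 - 1 = -7693


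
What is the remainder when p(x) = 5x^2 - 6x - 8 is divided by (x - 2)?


By the Remainder Theorem, the remainder equals p(2):
  5*(2)^2 = 20
  -6*(2)^1 = -12
  constant: -8
Sum: 20 - 12 - 8 = 0


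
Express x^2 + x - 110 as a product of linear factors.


Roots satisfy r1 + r2 = -b/a = -1 and r1*r2 = c/a = -110.
So r1 = -11, r2 = 10.
x^2 + x - 110 = (x - r1)(x - r2) = (x + 11)(x - 10)


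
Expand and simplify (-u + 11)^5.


Expand (-u + 11)^5 by repeated multiplication:
  (-u + 11)^2 = u^2 - 22u + 121
  (-u + 11)^3 = -u^3 + 33u^2 - 363u + 1331
  (-u + 11)^4 = u^4 - 44u^3 + 726u^2 - 5324u + 14641
= -u^5 + 55u^4 - 1210u^3 + 13310u^2 - 73205u + 161051


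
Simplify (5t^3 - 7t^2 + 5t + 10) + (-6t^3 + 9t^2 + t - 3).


Align terms by degree and add:
  5t^3 - 7t^2 + 5t + 10
  -6t^3 + 9t^2 + t - 3
= -t^3 + 2t^2 + 6t + 7


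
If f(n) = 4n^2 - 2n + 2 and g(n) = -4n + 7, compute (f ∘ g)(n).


Substitute g(n) into f:
f(g(n)) = 4*(-4n + 7)^2 + (-2)*(-4n + 7) + 2
(-4n + 7)^2 = 16n^2 - 56n + 49
Expand and combine: 64n^2 - 216n + 184


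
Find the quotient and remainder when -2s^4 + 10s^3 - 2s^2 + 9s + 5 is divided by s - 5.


(-2s^4 + 10s^3 - 2s^2 + 9s + 5) / (s - 5)
Step 1: -2s^3 * (s - 5) = -2s^4 + 10s^3; subtract.
Step 2: 0 * (s - 5) = 0; subtract.
Step 3: -2s * (s - 5) = -2s^2 + 10s; subtract.
Step 4: -1 * (s - 5) = -s + 5; subtract.
Quotient: -2s^3 - 2s - 1, Remainder: 0


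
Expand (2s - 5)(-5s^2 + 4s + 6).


Distribute each term of the first polynomial:
  (2s)(-5s^2 + 4s + 6) = -10s^3 + 8s^2 + 12s
  (-5)(-5s^2 + 4s + 6) = 25s^2 - 20s - 30
Sum: -10s^3 + 33s^2 - 8s - 30


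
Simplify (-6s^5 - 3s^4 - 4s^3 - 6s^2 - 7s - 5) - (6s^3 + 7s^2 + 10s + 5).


Distribute the minus sign:
  (-6s^5 - 3s^4 - 4s^3 - 6s^2 - 7s - 5)
- (6s^3 + 7s^2 + 10s + 5)
Negate second polynomial: -6s^3 - 7s^2 - 10s - 5
Add: -6s^5 - 3s^4 - 10s^3 - 13s^2 - 17s - 10


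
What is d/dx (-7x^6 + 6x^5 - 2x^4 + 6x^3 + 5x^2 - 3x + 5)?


Apply the power rule term by term:
  d/dx(-7x^6) = -42x^5
  d/dx(6x^5) = 30x^4
  d/dx(-2x^4) = -8x^3
  d/dx(6x^3) = 18x^2
  d/dx(5x^2) = 10x
  d/dx(-3x) = -3
  d/dx(5) = 0
p'(x) = -42x^5 + 30x^4 - 8x^3 + 18x^2 + 10x - 3


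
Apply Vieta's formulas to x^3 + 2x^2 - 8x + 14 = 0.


Monic cubic x^3+bx^2+cx+d=0: sum=-b, pairwise sum=c, product=-d.
b=2, c=-8, d=14
r1+r2+r3 = -2
r1r2+r1r3+r2r3 = -8
r1r2r3 = -14


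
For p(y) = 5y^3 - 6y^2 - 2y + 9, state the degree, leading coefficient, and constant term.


Highest power of y is 3, with coefficient 5. Constant term is 9.
Degree = 3, leading coefficient = 5, constant term = 9


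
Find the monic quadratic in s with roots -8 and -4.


p(s) = (s + 8)(s + 4)
Expand: s^2 + 12s + 32


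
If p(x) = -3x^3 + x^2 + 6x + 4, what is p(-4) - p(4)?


p(-4) = 188
p(4) = -148
p(-4) - p(4) = 188 + 148 = 336


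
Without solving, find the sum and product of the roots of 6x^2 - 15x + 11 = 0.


For ax^2+bx+c=0: sum = -b/a, product = c/a.
a=6, b=-15, c=11
Sum = -(-15)/6 = 5/2
Product = (11)/6 = 11/6


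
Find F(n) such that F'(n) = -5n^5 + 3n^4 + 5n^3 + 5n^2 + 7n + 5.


Reverse power rule on each term:
  ∫ -5n^5 dn = -(5/6)n^6
  ∫ 3n^4 dn = (3/5)n^5
  ∫ 5n^3 dn = (5/4)n^4
  ∫ 5n^2 dn = (5/3)n^3
  ∫ 7n dn = (7/2)n^2
  ∫ 5 dn = 5n
F(n) = -(5/6)n^6 + (3/5)n^5 + (5/4)n^4 + (5/3)n^3 + (7/2)n^2 + 5n + C


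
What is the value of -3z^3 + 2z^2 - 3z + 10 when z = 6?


Using direct substitution:
  -3 * (6)^3 = -648
  2 * (6)^2 = 72
  -3 * (6)^1 = -18
  constant: 10
Sum = -648 + 72 - 18 + 10 = -584


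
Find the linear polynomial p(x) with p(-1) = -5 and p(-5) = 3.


p(x) = mx + b. Using p(-1)=-5, p(-5)=3:
m = (-5 - 3)/(-1 + 5) = -8/4 = -2
b = -5 - m*(-1) = -5 - 2 = -7
p(x) = -2x - 7


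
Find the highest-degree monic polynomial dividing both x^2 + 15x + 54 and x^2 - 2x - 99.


Factor each:
  x^2 + 15x + 54 = (x + 9)(x + 6)
  x^2 - 2x - 99 = (x + 9)(x - 11)
Common monic factor: x + 9


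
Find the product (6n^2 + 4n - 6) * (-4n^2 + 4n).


Distribute each term of the first polynomial:
  (6n^2)(-4n^2 + 4n) = -24n^4 + 24n^3
  (4n)(-4n^2 + 4n) = -16n^3 + 16n^2
  (-6)(-4n^2 + 4n) = 24n^2 - 24n
Sum: -24n^4 + 8n^3 + 40n^2 - 24n


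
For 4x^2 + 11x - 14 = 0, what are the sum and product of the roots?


For ax^2+bx+c=0: sum = -b/a, product = c/a.
a=4, b=11, c=-14
Sum = -(11)/4 = -11/4
Product = (-14)/4 = -7/2


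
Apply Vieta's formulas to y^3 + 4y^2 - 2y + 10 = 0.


Monic cubic y^3+by^2+cy+d=0: sum=-b, pairwise sum=c, product=-d.
b=4, c=-2, d=10
r1+r2+r3 = -4
r1r2+r1r3+r2r3 = -2
r1r2r3 = -10


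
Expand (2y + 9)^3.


Expand (2y + 9)^3 by repeated multiplication:
  (2y + 9)^2 = 4y^2 + 36y + 81
= 8y^3 + 108y^2 + 486y + 729


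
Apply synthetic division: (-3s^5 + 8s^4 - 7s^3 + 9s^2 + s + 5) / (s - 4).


Synthetic division with c = 4. Coefficients: -3, 8, -7, 9, 1, 5
Bring down -3.
  -3 * 4 = -12; -12 + 8 = -4
  -4 * 4 = -16; -16 - 7 = -23
  -23 * 4 = -92; -92 + 9 = -83
  -83 * 4 = -332; -332 + 1 = -331
  -331 * 4 = -1324; -1324 + 5 = -1319
Quotient: -3s^4 - 4s^3 - 23s^2 - 83s - 331, Remainder: -1319


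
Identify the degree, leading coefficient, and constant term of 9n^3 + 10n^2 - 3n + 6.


Highest power of n is 3, with coefficient 9. Constant term is 6.
Degree = 3, leading coefficient = 9, constant term = 6


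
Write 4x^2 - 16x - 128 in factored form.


Roots satisfy r1 + r2 = -b/a = 4 and r1*r2 = c/a = -32.
So r1 = 8, r2 = -4.
4x^2 - 16x - 128 = 4(x - r1)(x - r2) = 4(x - 8)(x + 4)


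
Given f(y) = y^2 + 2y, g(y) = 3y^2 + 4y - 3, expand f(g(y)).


Substitute g(y) into f:
f(g(y)) = 1*(3y^2 + 4y - 3)^2 + 2*(3y^2 + 4y - 3)
(3y^2 + 4y - 3)^2 = 9y^4 + 24y^3 - 2y^2 - 24y + 9
Expand and combine: 9y^4 + 24y^3 + 4y^2 - 16y + 3


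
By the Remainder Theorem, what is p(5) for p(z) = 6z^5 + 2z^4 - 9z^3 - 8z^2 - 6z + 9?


By the Remainder Theorem, the remainder equals p(5):
  6*(5)^5 = 18750
  2*(5)^4 = 1250
  -9*(5)^3 = -1125
  -8*(5)^2 = -200
  -6*(5)^1 = -30
  constant: 9
Sum: 18750 + 1250 - 1125 - 200 - 30 + 9 = 18654


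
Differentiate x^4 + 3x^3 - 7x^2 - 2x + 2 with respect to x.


Apply the power rule term by term:
  d/dx(x^4) = 4x^3
  d/dx(3x^3) = 9x^2
  d/dx(-7x^2) = -14x
  d/dx(-2x) = -2
  d/dx(2) = 0
p'(x) = 4x^3 + 9x^2 - 14x - 2


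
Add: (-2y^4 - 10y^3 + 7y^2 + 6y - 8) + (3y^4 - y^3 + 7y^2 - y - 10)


Align terms by degree and add:
  -2y^4 - 10y^3 + 7y^2 + 6y - 8
+ 3y^4 - y^3 + 7y^2 - y - 10
= y^4 - 11y^3 + 14y^2 + 5y - 18


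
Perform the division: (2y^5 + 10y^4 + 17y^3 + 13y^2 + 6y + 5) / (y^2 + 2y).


(2y^5 + 10y^4 + 17y^3 + 13y^2 + 6y + 5) / (y^2 + 2y)
Step 1: 2y^3 * (y^2 + 2y) = 2y^5 + 4y^4; subtract.
Step 2: 6y^2 * (y^2 + 2y) = 6y^4 + 12y^3; subtract.
Step 3: 5y * (y^2 + 2y) = 5y^3 + 10y^2; subtract.
Step 4: 3 * (y^2 + 2y) = 3y^2 + 6y; subtract.
Quotient: 2y^3 + 6y^2 + 5y + 3, Remainder: 5


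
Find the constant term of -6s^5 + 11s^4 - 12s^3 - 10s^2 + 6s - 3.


Read off the constant term: -3


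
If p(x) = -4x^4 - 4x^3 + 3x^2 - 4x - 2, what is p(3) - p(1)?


p(3) = -419
p(1) = -11
p(3) - p(1) = -419 + 11 = -408


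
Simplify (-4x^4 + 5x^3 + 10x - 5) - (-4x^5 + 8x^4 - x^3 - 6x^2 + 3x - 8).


Distribute the minus sign:
  (-4x^4 + 5x^3 + 10x - 5)
- (-4x^5 + 8x^4 - x^3 - 6x^2 + 3x - 8)
Negate second polynomial: 4x^5 - 8x^4 + x^3 + 6x^2 - 3x + 8
Add: 4x^5 - 12x^4 + 6x^3 + 6x^2 + 7x + 3


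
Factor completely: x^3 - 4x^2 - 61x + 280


Try integer roots (divisors of 280). x=-8: p(-8)=0.
Divide out (x + 8): quotient is x^2 - 12x + 35.
Factor the quadratic: (x - 7)(x - 5)
Result: (x + 8)(x - 7)(x - 5)


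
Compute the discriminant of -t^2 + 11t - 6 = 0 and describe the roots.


D = b^2 - 4ac = (11)^2 - 4(-1)(-6) = 121 - 24 = 97
Since D > 0: two distinct irrational roots


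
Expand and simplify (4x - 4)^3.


Expand (4x - 4)^3 by repeated multiplication:
  (4x - 4)^2 = 16x^2 - 32x + 16
= 64x^3 - 192x^2 + 192x - 64


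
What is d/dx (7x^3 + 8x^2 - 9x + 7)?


Apply the power rule term by term:
  d/dx(7x^3) = 21x^2
  d/dx(8x^2) = 16x
  d/dx(-9x) = -9
  d/dx(7) = 0
p'(x) = 21x^2 + 16x - 9


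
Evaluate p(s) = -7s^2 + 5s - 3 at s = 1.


Using direct substitution:
  -7 * (1)^2 = -7
  5 * (1)^1 = 5
  constant: -3
Sum = -7 + 5 - 3 = -5


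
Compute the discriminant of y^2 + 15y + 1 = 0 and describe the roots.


D = b^2 - 4ac = (15)^2 - 4(1)(1) = 225 - 4 = 221
Since D > 0: two distinct irrational roots


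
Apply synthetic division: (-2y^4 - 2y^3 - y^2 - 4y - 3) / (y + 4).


Synthetic division with c = -4. Coefficients: -2, -2, -1, -4, -3
Bring down -2.
  -2 * -4 = 8; 8 - 2 = 6
  6 * -4 = -24; -24 - 1 = -25
  -25 * -4 = 100; 100 - 4 = 96
  96 * -4 = -384; -384 - 3 = -387
Quotient: -2y^3 + 6y^2 - 25y + 96, Remainder: -387


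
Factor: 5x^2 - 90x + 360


Roots satisfy r1 + r2 = -b/a = 18 and r1*r2 = c/a = 72.
So r1 = 12, r2 = 6.
5x^2 - 90x + 360 = 5(x - r1)(x - r2) = 5(x - 12)(x - 6)


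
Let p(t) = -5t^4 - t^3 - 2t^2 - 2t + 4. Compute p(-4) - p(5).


p(-4) = -1236
p(5) = -3306
p(-4) - p(5) = -1236 + 3306 = 2070


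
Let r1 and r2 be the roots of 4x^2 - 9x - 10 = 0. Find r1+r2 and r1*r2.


For ax^2+bx+c=0: sum = -b/a, product = c/a.
a=4, b=-9, c=-10
Sum = -(-9)/4 = 9/4
Product = (-10)/4 = -5/2


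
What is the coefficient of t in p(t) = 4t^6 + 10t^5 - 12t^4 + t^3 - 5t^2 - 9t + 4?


Read off the coefficient of t: -9


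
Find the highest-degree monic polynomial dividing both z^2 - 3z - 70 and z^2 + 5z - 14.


Factor each:
  z^2 - 3z - 70 = (z + 7)(z - 10)
  z^2 + 5z - 14 = (z + 7)(z - 2)
Common monic factor: z + 7


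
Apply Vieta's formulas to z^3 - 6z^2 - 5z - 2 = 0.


Monic cubic z^3+bz^2+cz+d=0: sum=-b, pairwise sum=c, product=-d.
b=-6, c=-5, d=-2
r1+r2+r3 = 6
r1r2+r1r3+r2r3 = -5
r1r2r3 = 2


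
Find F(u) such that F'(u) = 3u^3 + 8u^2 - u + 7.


Reverse power rule on each term:
  ∫ 3u^3 du = (3/4)u^4
  ∫ 8u^2 du = (8/3)u^3
  ∫ -u du = -(1/2)u^2
  ∫ 7 du = 7u
F(u) = (3/4)u^4 + (8/3)u^3 - (1/2)u^2 + 7u + C


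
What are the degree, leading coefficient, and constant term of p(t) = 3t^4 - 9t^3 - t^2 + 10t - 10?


Highest power of t is 4, with coefficient 3. Constant term is -10.
Degree = 4, leading coefficient = 3, constant term = -10


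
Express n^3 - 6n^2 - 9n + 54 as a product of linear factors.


Try integer roots (divisors of 54). n=-3: p(-3)=0.
Divide out (n + 3): quotient is n^2 - 9n + 18.
Factor the quadratic: (n - 6)(n - 3)
Result: (n + 3)(n - 6)(n - 3)


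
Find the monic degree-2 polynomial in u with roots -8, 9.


p(u) = (u + 8)(u - 9)
Expand: u^2 - u - 72


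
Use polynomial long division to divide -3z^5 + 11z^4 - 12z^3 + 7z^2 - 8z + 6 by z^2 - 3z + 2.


(-3z^5 + 11z^4 - 12z^3 + 7z^2 - 8z + 6) / (z^2 - 3z + 2)
Step 1: -3z^3 * (z^2 - 3z + 2) = -3z^5 + 9z^4 - 6z^3; subtract.
Step 2: 2z^2 * (z^2 - 3z + 2) = 2z^4 - 6z^3 + 4z^2; subtract.
Step 3: 0 * (z^2 - 3z + 2) = 0; subtract.
Step 4: 3 * (z^2 - 3z + 2) = 3z^2 - 9z + 6; subtract.
Quotient: -3z^3 + 2z^2 + 3, Remainder: z


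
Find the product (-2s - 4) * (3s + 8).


Distribute each term of the first polynomial:
  (-2s)(3s + 8) = -6s^2 - 16s
  (-4)(3s + 8) = -12s - 32
Sum: -6s^2 - 28s - 32


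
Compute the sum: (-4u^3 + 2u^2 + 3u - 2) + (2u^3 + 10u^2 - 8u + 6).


Align terms by degree and add:
  -4u^3 + 2u^2 + 3u - 2
+ 2u^3 + 10u^2 - 8u + 6
= -2u^3 + 12u^2 - 5u + 4


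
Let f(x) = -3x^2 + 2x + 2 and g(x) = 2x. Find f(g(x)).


Substitute g(x) into f:
f(g(x)) = -3*(2x)^2 + 2*(2x) + 2
(2x)^2 = 4x^2
Expand and combine: -12x^2 + 4x + 2


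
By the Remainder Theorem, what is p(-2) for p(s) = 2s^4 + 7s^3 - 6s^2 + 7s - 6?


By the Remainder Theorem, the remainder equals p(-2):
  2*(-2)^4 = 32
  7*(-2)^3 = -56
  -6*(-2)^2 = -24
  7*(-2)^1 = -14
  constant: -6
Sum: 32 - 56 - 24 - 14 - 6 = -68


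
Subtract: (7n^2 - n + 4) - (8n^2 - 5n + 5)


Distribute the minus sign:
  (7n^2 - n + 4)
- (8n^2 - 5n + 5)
Negate second polynomial: -8n^2 + 5n - 5
Add: -n^2 + 4n - 1


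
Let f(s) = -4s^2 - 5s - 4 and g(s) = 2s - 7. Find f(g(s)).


Substitute g(s) into f:
f(g(s)) = -4*(2s - 7)^2 + (-5)*(2s - 7) + (-4)
(2s - 7)^2 = 4s^2 - 28s + 49
Expand and combine: -16s^2 + 102s - 165


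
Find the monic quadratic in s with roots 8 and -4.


p(s) = (s - 8)(s + 4)
Expand: s^2 - 4s - 32


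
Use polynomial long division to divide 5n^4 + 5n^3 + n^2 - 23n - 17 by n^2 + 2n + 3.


(5n^4 + 5n^3 + n^2 - 23n - 17) / (n^2 + 2n + 3)
Step 1: 5n^2 * (n^2 + 2n + 3) = 5n^4 + 10n^3 + 15n^2; subtract.
Step 2: -5n * (n^2 + 2n + 3) = -5n^3 - 10n^2 - 15n; subtract.
Step 3: -4 * (n^2 + 2n + 3) = -4n^2 - 8n - 12; subtract.
Quotient: 5n^2 - 5n - 4, Remainder: -5


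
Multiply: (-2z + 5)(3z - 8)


Distribute each term of the first polynomial:
  (-2z)(3z - 8) = -6z^2 + 16z
  (5)(3z - 8) = 15z - 40
Sum: -6z^2 + 31z - 40


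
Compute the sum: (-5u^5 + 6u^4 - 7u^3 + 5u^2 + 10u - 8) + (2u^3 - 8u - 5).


Align terms by degree and add:
  -5u^5 + 6u^4 - 7u^3 + 5u^2 + 10u - 8
+ 2u^3 - 8u - 5
= -5u^5 + 6u^4 - 5u^3 + 5u^2 + 2u - 13


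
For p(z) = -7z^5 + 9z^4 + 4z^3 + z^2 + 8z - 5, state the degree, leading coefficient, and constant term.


Highest power of z is 5, with coefficient -7. Constant term is -5.
Degree = 5, leading coefficient = -7, constant term = -5


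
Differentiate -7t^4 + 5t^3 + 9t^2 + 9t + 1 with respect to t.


Apply the power rule term by term:
  d/dt(-7t^4) = -28t^3
  d/dt(5t^3) = 15t^2
  d/dt(9t^2) = 18t
  d/dt(9t) = 9
  d/dt(1) = 0
p'(t) = -28t^3 + 15t^2 + 18t + 9


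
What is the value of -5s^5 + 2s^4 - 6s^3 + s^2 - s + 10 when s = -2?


Using direct substitution:
  -5 * (-2)^5 = 160
  2 * (-2)^4 = 32
  -6 * (-2)^3 = 48
  1 * (-2)^2 = 4
  -1 * (-2)^1 = 2
  constant: 10
Sum = 160 + 32 + 48 + 4 + 2 + 10 = 256


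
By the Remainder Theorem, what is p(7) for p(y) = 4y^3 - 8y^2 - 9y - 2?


By the Remainder Theorem, the remainder equals p(7):
  4*(7)^3 = 1372
  -8*(7)^2 = -392
  -9*(7)^1 = -63
  constant: -2
Sum: 1372 - 392 - 63 - 2 = 915


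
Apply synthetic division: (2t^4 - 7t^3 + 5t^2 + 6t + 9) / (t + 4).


Synthetic division with c = -4. Coefficients: 2, -7, 5, 6, 9
Bring down 2.
  2 * -4 = -8; -8 - 7 = -15
  -15 * -4 = 60; 60 + 5 = 65
  65 * -4 = -260; -260 + 6 = -254
  -254 * -4 = 1016; 1016 + 9 = 1025
Quotient: 2t^3 - 15t^2 + 65t - 254, Remainder: 1025


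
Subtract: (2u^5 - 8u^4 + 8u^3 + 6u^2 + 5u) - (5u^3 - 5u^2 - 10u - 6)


Distribute the minus sign:
  (2u^5 - 8u^4 + 8u^3 + 6u^2 + 5u)
- (5u^3 - 5u^2 - 10u - 6)
Negate second polynomial: -5u^3 + 5u^2 + 10u + 6
Add: 2u^5 - 8u^4 + 3u^3 + 11u^2 + 15u + 6


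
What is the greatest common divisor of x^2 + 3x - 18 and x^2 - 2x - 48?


Factor each:
  x^2 + 3x - 18 = (x + 6)(x - 3)
  x^2 - 2x - 48 = (x + 6)(x - 8)
Common monic factor: x + 6


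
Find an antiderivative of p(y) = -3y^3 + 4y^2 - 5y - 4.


Reverse power rule on each term:
  ∫ -3y^3 dy = -(3/4)y^4
  ∫ 4y^2 dy = (4/3)y^3
  ∫ -5y dy = -(5/2)y^2
  ∫ -4 dy = -4y
F(y) = -(3/4)y^4 + (4/3)y^3 - (5/2)y^2 - 4y + C


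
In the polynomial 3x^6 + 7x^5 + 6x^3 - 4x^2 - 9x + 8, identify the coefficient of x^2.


Read off the coefficient of x^2: -4


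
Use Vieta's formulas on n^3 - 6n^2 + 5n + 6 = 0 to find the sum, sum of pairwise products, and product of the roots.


Monic cubic n^3+bn^2+cn+d=0: sum=-b, pairwise sum=c, product=-d.
b=-6, c=5, d=6
r1+r2+r3 = 6
r1r2+r1r3+r2r3 = 5
r1r2r3 = -6


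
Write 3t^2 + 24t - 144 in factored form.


Roots satisfy r1 + r2 = -b/a = -8 and r1*r2 = c/a = -48.
So r1 = 4, r2 = -12.
3t^2 + 24t - 144 = 3(t - r1)(t - r2) = 3(t - 4)(t + 12)


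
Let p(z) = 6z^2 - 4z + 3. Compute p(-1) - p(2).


p(-1) = 13
p(2) = 19
p(-1) - p(2) = 13 - 19 = -6


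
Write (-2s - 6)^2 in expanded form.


Expand (-2s - 6)^2 by repeated multiplication:
= 4s^2 + 24s + 36


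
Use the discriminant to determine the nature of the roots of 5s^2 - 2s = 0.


D = b^2 - 4ac = (-2)^2 - 4(5)(0) = 4 = 4
Since D > 0: two distinct rational roots


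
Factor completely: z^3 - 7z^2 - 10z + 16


Try integer roots (divisors of 16). z=8: p(8)=0.
Divide out (z - 8): quotient is z^2 + z - 2.
Factor the quadratic: (z - 1)(z + 2)
Result: (z - 8)(z - 1)(z + 2)


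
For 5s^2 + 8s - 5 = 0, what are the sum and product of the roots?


For as^2+bs+c=0: sum = -b/a, product = c/a.
a=5, b=8, c=-5
Sum = -(8)/5 = -8/5
Product = (-5)/5 = -1


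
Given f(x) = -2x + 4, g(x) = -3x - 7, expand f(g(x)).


Substitute g(x) into f:
f(g(x)) = -2*(-3x - 7) + 4
Expand and combine: 6x + 18


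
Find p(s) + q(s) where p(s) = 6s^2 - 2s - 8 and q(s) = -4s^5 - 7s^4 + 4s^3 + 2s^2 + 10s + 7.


Align terms by degree and add:
  6s^2 - 2s - 8
  -4s^5 - 7s^4 + 4s^3 + 2s^2 + 10s + 7
= -4s^5 - 7s^4 + 4s^3 + 8s^2 + 8s - 1


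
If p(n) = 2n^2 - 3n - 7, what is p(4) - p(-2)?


p(4) = 13
p(-2) = 7
p(4) - p(-2) = 13 - 7 = 6


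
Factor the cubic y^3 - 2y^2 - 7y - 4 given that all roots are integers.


Try integer roots (divisors of -4). y=4: p(4)=0.
Divide out (y - 4): quotient is y^2 + 2y + 1.
Factor the quadratic: (y + 1)(y + 1)
Result: (y - 4)(y + 1)(y + 1)


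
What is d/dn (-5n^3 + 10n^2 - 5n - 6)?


Apply the power rule term by term:
  d/dn(-5n^3) = -15n^2
  d/dn(10n^2) = 20n
  d/dn(-5n) = -5
  d/dn(-6) = 0
p'(n) = -15n^2 + 20n - 5


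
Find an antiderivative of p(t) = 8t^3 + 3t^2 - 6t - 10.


Reverse power rule on each term:
  ∫ 8t^3 dt = 2t^4
  ∫ 3t^2 dt = t^3
  ∫ -6t dt = -3t^2
  ∫ -10 dt = -10t
F(t) = 2t^4 + t^3 - 3t^2 - 10t + C


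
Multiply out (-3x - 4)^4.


Expand (-3x - 4)^4 by repeated multiplication:
  (-3x - 4)^2 = 9x^2 + 24x + 16
  (-3x - 4)^3 = -27x^3 - 108x^2 - 144x - 64
= 81x^4 + 432x^3 + 864x^2 + 768x + 256


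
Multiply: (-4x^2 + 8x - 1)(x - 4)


Distribute each term of the first polynomial:
  (-4x^2)(x - 4) = -4x^3 + 16x^2
  (8x)(x - 4) = 8x^2 - 32x
  (-1)(x - 4) = -x + 4
Sum: -4x^3 + 24x^2 - 33x + 4


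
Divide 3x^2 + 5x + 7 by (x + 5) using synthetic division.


Synthetic division with c = -5. Coefficients: 3, 5, 7
Bring down 3.
  3 * -5 = -15; -15 + 5 = -10
  -10 * -5 = 50; 50 + 7 = 57
Quotient: 3x - 10, Remainder: 57


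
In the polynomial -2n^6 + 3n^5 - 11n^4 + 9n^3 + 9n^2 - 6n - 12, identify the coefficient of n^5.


Read off the coefficient of n^5: 3


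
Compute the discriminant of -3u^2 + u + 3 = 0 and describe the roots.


D = b^2 - 4ac = (1)^2 - 4(-3)(3) = 1 + 36 = 37
Since D > 0: two distinct irrational roots


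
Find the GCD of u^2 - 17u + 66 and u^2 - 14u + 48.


Factor each:
  u^2 - 17u + 66 = (u - 6)(u - 11)
  u^2 - 14u + 48 = (u - 6)(u - 8)
Common monic factor: u - 6


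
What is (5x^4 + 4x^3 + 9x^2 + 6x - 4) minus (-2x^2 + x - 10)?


Distribute the minus sign:
  (5x^4 + 4x^3 + 9x^2 + 6x - 4)
- (-2x^2 + x - 10)
Negate second polynomial: 2x^2 - x + 10
Add: 5x^4 + 4x^3 + 11x^2 + 5x + 6


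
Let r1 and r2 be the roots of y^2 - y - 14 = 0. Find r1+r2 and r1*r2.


For ay^2+by+c=0: sum = -b/a, product = c/a.
a=1, b=-1, c=-14
Sum = -(-1)/1 = 1
Product = (-14)/1 = -14


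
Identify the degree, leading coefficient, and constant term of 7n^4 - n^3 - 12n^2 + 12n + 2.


Highest power of n is 4, with coefficient 7. Constant term is 2.
Degree = 4, leading coefficient = 7, constant term = 2


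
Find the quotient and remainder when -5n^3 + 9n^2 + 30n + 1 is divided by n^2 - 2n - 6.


(-5n^3 + 9n^2 + 30n + 1) / (n^2 - 2n - 6)
Step 1: -5n * (n^2 - 2n - 6) = -5n^3 + 10n^2 + 30n; subtract.
Step 2: -1 * (n^2 - 2n - 6) = -n^2 + 2n + 6; subtract.
Quotient: -5n - 1, Remainder: -2n - 5


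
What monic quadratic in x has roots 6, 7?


p(x) = (x - 6)(x - 7)
Expand: x^2 - 13x + 42


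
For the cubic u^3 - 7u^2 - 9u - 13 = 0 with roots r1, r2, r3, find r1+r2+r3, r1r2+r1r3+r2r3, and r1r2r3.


Monic cubic u^3+bu^2+cu+d=0: sum=-b, pairwise sum=c, product=-d.
b=-7, c=-9, d=-13
r1+r2+r3 = 7
r1r2+r1r3+r2r3 = -9
r1r2r3 = 13


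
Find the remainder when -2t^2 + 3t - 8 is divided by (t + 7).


By the Remainder Theorem, the remainder equals p(-7):
  -2*(-7)^2 = -98
  3*(-7)^1 = -21
  constant: -8
Sum: -98 - 21 - 8 = -127


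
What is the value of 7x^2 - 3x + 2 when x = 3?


Using direct substitution:
  7 * (3)^2 = 63
  -3 * (3)^1 = -9
  constant: 2
Sum = 63 - 9 + 2 = 56


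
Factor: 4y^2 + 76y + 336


Roots satisfy r1 + r2 = -b/a = -19 and r1*r2 = c/a = 84.
So r1 = -7, r2 = -12.
4y^2 + 76y + 336 = 4(y - r1)(y - r2) = 4(y + 7)(y + 12)


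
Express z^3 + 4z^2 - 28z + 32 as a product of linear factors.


Try integer roots (divisors of 32). z=-8: p(-8)=0.
Divide out (z + 8): quotient is z^2 - 4z + 4.
Factor the quadratic: (z - 2)(z - 2)
Result: (z + 8)(z - 2)(z - 2)


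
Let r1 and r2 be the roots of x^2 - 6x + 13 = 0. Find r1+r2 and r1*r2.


For ax^2+bx+c=0: sum = -b/a, product = c/a.
a=1, b=-6, c=13
Sum = -(-6)/1 = 6
Product = (13)/1 = 13


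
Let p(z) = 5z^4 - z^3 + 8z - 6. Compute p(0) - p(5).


p(0) = -6
p(5) = 3034
p(0) - p(5) = -6 - 3034 = -3040


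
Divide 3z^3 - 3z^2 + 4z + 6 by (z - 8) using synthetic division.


Synthetic division with c = 8. Coefficients: 3, -3, 4, 6
Bring down 3.
  3 * 8 = 24; 24 - 3 = 21
  21 * 8 = 168; 168 + 4 = 172
  172 * 8 = 1376; 1376 + 6 = 1382
Quotient: 3z^2 + 21z + 172, Remainder: 1382


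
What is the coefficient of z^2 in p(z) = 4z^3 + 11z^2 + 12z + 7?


Read off the coefficient of z^2: 11


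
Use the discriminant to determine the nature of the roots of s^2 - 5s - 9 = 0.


D = b^2 - 4ac = (-5)^2 - 4(1)(-9) = 25 + 36 = 61
Since D > 0: two distinct irrational roots


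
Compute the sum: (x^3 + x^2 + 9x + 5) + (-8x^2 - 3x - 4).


Align terms by degree and add:
  x^3 + x^2 + 9x + 5
  -8x^2 - 3x - 4
= x^3 - 7x^2 + 6x + 1


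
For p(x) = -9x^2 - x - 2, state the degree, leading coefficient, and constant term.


Highest power of x is 2, with coefficient -9. Constant term is -2.
Degree = 2, leading coefficient = -9, constant term = -2


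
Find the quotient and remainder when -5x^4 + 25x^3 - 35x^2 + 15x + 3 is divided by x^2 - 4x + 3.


(-5x^4 + 25x^3 - 35x^2 + 15x + 3) / (x^2 - 4x + 3)
Step 1: -5x^2 * (x^2 - 4x + 3) = -5x^4 + 20x^3 - 15x^2; subtract.
Step 2: 5x * (x^2 - 4x + 3) = 5x^3 - 20x^2 + 15x; subtract.
Step 3: 0 * (x^2 - 4x + 3) = 0; subtract.
Quotient: -5x^2 + 5x, Remainder: 3


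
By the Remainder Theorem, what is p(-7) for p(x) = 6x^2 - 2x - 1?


By the Remainder Theorem, the remainder equals p(-7):
  6*(-7)^2 = 294
  -2*(-7)^1 = 14
  constant: -1
Sum: 294 + 14 - 1 = 307


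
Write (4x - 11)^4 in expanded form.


Expand (4x - 11)^4 by repeated multiplication:
  (4x - 11)^2 = 16x^2 - 88x + 121
  (4x - 11)^3 = 64x^3 - 528x^2 + 1452x - 1331
= 256x^4 - 2816x^3 + 11616x^2 - 21296x + 14641


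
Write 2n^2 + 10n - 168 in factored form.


Roots satisfy r1 + r2 = -b/a = -5 and r1*r2 = c/a = -84.
So r1 = -12, r2 = 7.
2n^2 + 10n - 168 = 2(n - r1)(n - r2) = 2(n + 12)(n - 7)


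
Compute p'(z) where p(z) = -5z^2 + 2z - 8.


Apply the power rule term by term:
  d/dz(-5z^2) = -10z
  d/dz(2z) = 2
  d/dz(-8) = 0
p'(z) = -10z + 2


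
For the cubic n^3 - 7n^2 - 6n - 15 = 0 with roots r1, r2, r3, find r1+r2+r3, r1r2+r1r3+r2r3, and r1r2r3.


Monic cubic n^3+bn^2+cn+d=0: sum=-b, pairwise sum=c, product=-d.
b=-7, c=-6, d=-15
r1+r2+r3 = 7
r1r2+r1r3+r2r3 = -6
r1r2r3 = 15


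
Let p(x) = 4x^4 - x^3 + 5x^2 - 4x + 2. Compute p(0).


Using direct substitution:
  4 * (0)^4 = 0
  -1 * (0)^3 = 0
  5 * (0)^2 = 0
  -4 * (0)^1 = 0
  constant: 2
Sum = 0 + 0 + 0 + 0 + 2 = 2


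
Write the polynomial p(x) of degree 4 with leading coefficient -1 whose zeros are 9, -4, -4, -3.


p(x) = -(x - 9)(x + 4)(x + 4)(x + 3)
Expand: -x^4 - 2x^3 + 59x^2 + 312x + 432


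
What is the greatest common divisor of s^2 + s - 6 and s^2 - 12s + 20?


Factor each:
  s^2 + s - 6 = (s - 2)(s + 3)
  s^2 - 12s + 20 = (s - 2)(s - 10)
Common monic factor: s - 2


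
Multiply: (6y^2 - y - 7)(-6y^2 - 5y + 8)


Distribute each term of the first polynomial:
  (6y^2)(-6y^2 - 5y + 8) = -36y^4 - 30y^3 + 48y^2
  (-y)(-6y^2 - 5y + 8) = 6y^3 + 5y^2 - 8y
  (-7)(-6y^2 - 5y + 8) = 42y^2 + 35y - 56
Sum: -36y^4 - 24y^3 + 95y^2 + 27y - 56


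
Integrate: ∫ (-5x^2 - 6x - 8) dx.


Reverse power rule on each term:
  ∫ -5x^2 dx = -(5/3)x^3
  ∫ -6x dx = -3x^2
  ∫ -8 dx = -8x
F(x) = -(5/3)x^3 - 3x^2 - 8x + C


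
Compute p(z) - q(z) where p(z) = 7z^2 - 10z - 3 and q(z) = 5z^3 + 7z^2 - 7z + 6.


Distribute the minus sign:
  (7z^2 - 10z - 3)
- (5z^3 + 7z^2 - 7z + 6)
Negate second polynomial: -5z^3 - 7z^2 + 7z - 6
Add: -5z^3 - 3z - 9


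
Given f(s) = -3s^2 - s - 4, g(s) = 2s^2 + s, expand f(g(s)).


Substitute g(s) into f:
f(g(s)) = -3*(2s^2 + s)^2 + (-1)*(2s^2 + s) + (-4)
(2s^2 + s)^2 = 4s^4 + 4s^3 + s^2
Expand and combine: -12s^4 - 12s^3 - 5s^2 - s - 4


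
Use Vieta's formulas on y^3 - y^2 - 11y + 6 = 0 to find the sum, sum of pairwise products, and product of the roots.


Monic cubic y^3+by^2+cy+d=0: sum=-b, pairwise sum=c, product=-d.
b=-1, c=-11, d=6
r1+r2+r3 = 1
r1r2+r1r3+r2r3 = -11
r1r2r3 = -6


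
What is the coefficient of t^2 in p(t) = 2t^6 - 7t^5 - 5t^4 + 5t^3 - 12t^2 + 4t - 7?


Read off the coefficient of t^2: -12


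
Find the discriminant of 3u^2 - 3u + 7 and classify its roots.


D = b^2 - 4ac = (-3)^2 - 4(3)(7) = 9 - 84 = -75
Since D < 0: two complex conjugate roots (no real roots)


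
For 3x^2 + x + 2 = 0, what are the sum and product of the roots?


For ax^2+bx+c=0: sum = -b/a, product = c/a.
a=3, b=1, c=2
Sum = -(1)/3 = -1/3
Product = (2)/3 = 2/3


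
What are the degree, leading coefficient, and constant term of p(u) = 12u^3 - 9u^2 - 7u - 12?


Highest power of u is 3, with coefficient 12. Constant term is -12.
Degree = 3, leading coefficient = 12, constant term = -12


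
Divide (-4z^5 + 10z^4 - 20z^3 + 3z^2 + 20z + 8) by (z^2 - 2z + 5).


(-4z^5 + 10z^4 - 20z^3 + 3z^2 + 20z + 8) / (z^2 - 2z + 5)
Step 1: -4z^3 * (z^2 - 2z + 5) = -4z^5 + 8z^4 - 20z^3; subtract.
Step 2: 2z^2 * (z^2 - 2z + 5) = 2z^4 - 4z^3 + 10z^2; subtract.
Step 3: 4z * (z^2 - 2z + 5) = 4z^3 - 8z^2 + 20z; subtract.
Step 4: 1 * (z^2 - 2z + 5) = z^2 - 2z + 5; subtract.
Quotient: -4z^3 + 2z^2 + 4z + 1, Remainder: 2z + 3


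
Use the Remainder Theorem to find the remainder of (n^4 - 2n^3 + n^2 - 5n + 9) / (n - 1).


By the Remainder Theorem, the remainder equals p(1):
  1*(1)^4 = 1
  -2*(1)^3 = -2
  1*(1)^2 = 1
  -5*(1)^1 = -5
  constant: 9
Sum: 1 - 2 + 1 - 5 + 9 = 4


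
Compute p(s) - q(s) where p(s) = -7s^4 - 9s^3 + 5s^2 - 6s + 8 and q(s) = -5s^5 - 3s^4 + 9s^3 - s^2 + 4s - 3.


Distribute the minus sign:
  (-7s^4 - 9s^3 + 5s^2 - 6s + 8)
- (-5s^5 - 3s^4 + 9s^3 - s^2 + 4s - 3)
Negate second polynomial: 5s^5 + 3s^4 - 9s^3 + s^2 - 4s + 3
Add: 5s^5 - 4s^4 - 18s^3 + 6s^2 - 10s + 11


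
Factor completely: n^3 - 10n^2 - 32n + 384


Try integer roots (divisors of 384). n=8: p(8)=0.
Divide out (n - 8): quotient is n^2 - 2n - 48.
Factor the quadratic: (n + 6)(n - 8)
Result: (n - 8)(n + 6)(n - 8)


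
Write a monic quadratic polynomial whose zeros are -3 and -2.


p(t) = (t + 3)(t + 2)
Expand: t^2 + 5t + 6


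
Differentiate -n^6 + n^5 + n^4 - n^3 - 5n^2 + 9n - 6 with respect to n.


Apply the power rule term by term:
  d/dn(-n^6) = -6n^5
  d/dn(n^5) = 5n^4
  d/dn(n^4) = 4n^3
  d/dn(-n^3) = -3n^2
  d/dn(-5n^2) = -10n
  d/dn(9n) = 9
  d/dn(-6) = 0
p'(n) = -6n^5 + 5n^4 + 4n^3 - 3n^2 - 10n + 9


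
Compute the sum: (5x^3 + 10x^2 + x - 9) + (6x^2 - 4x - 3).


Align terms by degree and add:
  5x^3 + 10x^2 + x - 9
+ 6x^2 - 4x - 3
= 5x^3 + 16x^2 - 3x - 12


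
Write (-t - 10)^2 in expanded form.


Expand (-t - 10)^2 by repeated multiplication:
= t^2 + 20t + 100


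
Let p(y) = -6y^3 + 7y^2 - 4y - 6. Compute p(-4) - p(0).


p(-4) = 506
p(0) = -6
p(-4) - p(0) = 506 + 6 = 512


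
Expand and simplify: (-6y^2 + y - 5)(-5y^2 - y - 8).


Distribute each term of the first polynomial:
  (-6y^2)(-5y^2 - y - 8) = 30y^4 + 6y^3 + 48y^2
  (y)(-5y^2 - y - 8) = -5y^3 - y^2 - 8y
  (-5)(-5y^2 - y - 8) = 25y^2 + 5y + 40
Sum: 30y^4 + y^3 + 72y^2 - 3y + 40


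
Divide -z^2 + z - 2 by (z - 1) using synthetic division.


Synthetic division with c = 1. Coefficients: -1, 1, -2
Bring down -1.
  -1 * 1 = -1; -1 + 1 = 0
  0 * 1 = 0; 0 - 2 = -2
Quotient: -z, Remainder: -2


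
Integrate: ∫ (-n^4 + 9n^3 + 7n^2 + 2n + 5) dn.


Reverse power rule on each term:
  ∫ -n^4 dn = -(1/5)n^5
  ∫ 9n^3 dn = (9/4)n^4
  ∫ 7n^2 dn = (7/3)n^3
  ∫ 2n dn = n^2
  ∫ 5 dn = 5n
F(n) = -(1/5)n^5 + (9/4)n^4 + (7/3)n^3 + n^2 + 5n + C


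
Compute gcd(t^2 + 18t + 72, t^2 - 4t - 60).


Factor each:
  t^2 + 18t + 72 = (t + 6)(t + 12)
  t^2 - 4t - 60 = (t + 6)(t - 10)
Common monic factor: t + 6


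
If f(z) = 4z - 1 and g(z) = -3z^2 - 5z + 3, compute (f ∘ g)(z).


Substitute g(z) into f:
f(g(z)) = 4*(-3z^2 - 5z + 3) + (-1)
Expand and combine: -12z^2 - 20z + 11


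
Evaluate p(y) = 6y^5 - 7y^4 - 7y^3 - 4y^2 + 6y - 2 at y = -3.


Using direct substitution:
  6 * (-3)^5 = -1458
  -7 * (-3)^4 = -567
  -7 * (-3)^3 = 189
  -4 * (-3)^2 = -36
  6 * (-3)^1 = -18
  constant: -2
Sum = -1458 - 567 + 189 - 36 - 18 - 2 = -1892


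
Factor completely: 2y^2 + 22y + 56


Roots satisfy r1 + r2 = -b/a = -11 and r1*r2 = c/a = 28.
So r1 = -4, r2 = -7.
2y^2 + 22y + 56 = 2(y - r1)(y - r2) = 2(y + 4)(y + 7)


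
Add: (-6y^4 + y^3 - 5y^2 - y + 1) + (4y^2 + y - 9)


Align terms by degree and add:
  -6y^4 + y^3 - 5y^2 - y + 1
+ 4y^2 + y - 9
= -6y^4 + y^3 - y^2 - 8


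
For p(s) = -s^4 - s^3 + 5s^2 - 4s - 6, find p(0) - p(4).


p(0) = -6
p(4) = -262
p(0) - p(4) = -6 + 262 = 256


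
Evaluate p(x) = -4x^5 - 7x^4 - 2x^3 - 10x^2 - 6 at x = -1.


Using direct substitution:
  -4 * (-1)^5 = 4
  -7 * (-1)^4 = -7
  -2 * (-1)^3 = 2
  -10 * (-1)^2 = -10
  0 * (-1)^1 = 0
  constant: -6
Sum = 4 - 7 + 2 - 10 + 0 - 6 = -17


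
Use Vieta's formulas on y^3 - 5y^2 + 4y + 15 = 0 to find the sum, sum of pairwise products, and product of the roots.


Monic cubic y^3+by^2+cy+d=0: sum=-b, pairwise sum=c, product=-d.
b=-5, c=4, d=15
r1+r2+r3 = 5
r1r2+r1r3+r2r3 = 4
r1r2r3 = -15


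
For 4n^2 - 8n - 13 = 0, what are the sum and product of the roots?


For an^2+bn+c=0: sum = -b/a, product = c/a.
a=4, b=-8, c=-13
Sum = -(-8)/4 = 2
Product = (-13)/4 = -13/4


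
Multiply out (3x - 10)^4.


Expand (3x - 10)^4 by repeated multiplication:
  (3x - 10)^2 = 9x^2 - 60x + 100
  (3x - 10)^3 = 27x^3 - 270x^2 + 900x - 1000
= 81x^4 - 1080x^3 + 5400x^2 - 12000x + 10000


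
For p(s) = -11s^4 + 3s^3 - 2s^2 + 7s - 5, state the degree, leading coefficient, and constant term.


Highest power of s is 4, with coefficient -11. Constant term is -5.
Degree = 4, leading coefficient = -11, constant term = -5


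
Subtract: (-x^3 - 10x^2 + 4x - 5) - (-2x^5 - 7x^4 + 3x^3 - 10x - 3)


Distribute the minus sign:
  (-x^3 - 10x^2 + 4x - 5)
- (-2x^5 - 7x^4 + 3x^3 - 10x - 3)
Negate second polynomial: 2x^5 + 7x^4 - 3x^3 + 10x + 3
Add: 2x^5 + 7x^4 - 4x^3 - 10x^2 + 14x - 2


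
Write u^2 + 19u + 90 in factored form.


Roots satisfy r1 + r2 = -b/a = -19 and r1*r2 = c/a = 90.
So r1 = -9, r2 = -10.
u^2 + 19u + 90 = (u - r1)(u - r2) = (u + 9)(u + 10)


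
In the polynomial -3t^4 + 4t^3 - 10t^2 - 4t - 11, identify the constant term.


Read off the constant term: -11


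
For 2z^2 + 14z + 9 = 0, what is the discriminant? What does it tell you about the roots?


D = b^2 - 4ac = (14)^2 - 4(2)(9) = 196 - 72 = 124
Since D > 0: two distinct irrational roots


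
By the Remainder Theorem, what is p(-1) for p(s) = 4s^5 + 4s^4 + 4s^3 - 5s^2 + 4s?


By the Remainder Theorem, the remainder equals p(-1):
  4*(-1)^5 = -4
  4*(-1)^4 = 4
  4*(-1)^3 = -4
  -5*(-1)^2 = -5
  4*(-1)^1 = -4
  constant: 0
Sum: -4 + 4 - 4 - 5 - 4 + 0 = -13


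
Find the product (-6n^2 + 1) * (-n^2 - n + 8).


Distribute each term of the first polynomial:
  (-6n^2)(-n^2 - n + 8) = 6n^4 + 6n^3 - 48n^2
  (1)(-n^2 - n + 8) = -n^2 - n + 8
Sum: 6n^4 + 6n^3 - 49n^2 - n + 8


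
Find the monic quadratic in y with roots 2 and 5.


p(y) = (y - 2)(y - 5)
Expand: y^2 - 7y + 10


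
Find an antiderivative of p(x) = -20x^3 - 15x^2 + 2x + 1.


Reverse power rule on each term:
  ∫ -20x^3 dx = -5x^4
  ∫ -15x^2 dx = -5x^3
  ∫ 2x dx = x^2
  ∫ 1 dx = x
F(x) = -5x^4 - 5x^3 + x^2 + x + C


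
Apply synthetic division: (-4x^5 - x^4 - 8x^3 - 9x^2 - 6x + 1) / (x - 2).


Synthetic division with c = 2. Coefficients: -4, -1, -8, -9, -6, 1
Bring down -4.
  -4 * 2 = -8; -8 - 1 = -9
  -9 * 2 = -18; -18 - 8 = -26
  -26 * 2 = -52; -52 - 9 = -61
  -61 * 2 = -122; -122 - 6 = -128
  -128 * 2 = -256; -256 + 1 = -255
Quotient: -4x^4 - 9x^3 - 26x^2 - 61x - 128, Remainder: -255


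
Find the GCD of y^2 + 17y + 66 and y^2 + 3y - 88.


Factor each:
  y^2 + 17y + 66 = (y + 11)(y + 6)
  y^2 + 3y - 88 = (y + 11)(y - 8)
Common monic factor: y + 11


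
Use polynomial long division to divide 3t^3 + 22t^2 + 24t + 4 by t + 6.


(3t^3 + 22t^2 + 24t + 4) / (t + 6)
Step 1: 3t^2 * (t + 6) = 3t^3 + 18t^2; subtract.
Step 2: 4t * (t + 6) = 4t^2 + 24t; subtract.
Step 3: 0 * (t + 6) = 0; subtract.
Quotient: 3t^2 + 4t, Remainder: 4


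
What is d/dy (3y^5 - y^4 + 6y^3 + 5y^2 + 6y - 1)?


Apply the power rule term by term:
  d/dy(3y^5) = 15y^4
  d/dy(-y^4) = -4y^3
  d/dy(6y^3) = 18y^2
  d/dy(5y^2) = 10y
  d/dy(6y) = 6
  d/dy(-1) = 0
p'(y) = 15y^4 - 4y^3 + 18y^2 + 10y + 6


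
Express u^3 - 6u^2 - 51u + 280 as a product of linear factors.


Try integer roots (divisors of 280). u=-7: p(-7)=0.
Divide out (u + 7): quotient is u^2 - 13u + 40.
Factor the quadratic: (u - 8)(u - 5)
Result: (u + 7)(u - 8)(u - 5)


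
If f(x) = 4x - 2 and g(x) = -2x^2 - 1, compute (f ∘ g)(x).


Substitute g(x) into f:
f(g(x)) = 4*(-2x^2 - 1) + (-2)
Expand and combine: -8x^2 - 6


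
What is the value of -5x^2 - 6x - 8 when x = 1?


Using direct substitution:
  -5 * (1)^2 = -5
  -6 * (1)^1 = -6
  constant: -8
Sum = -5 - 6 - 8 = -19


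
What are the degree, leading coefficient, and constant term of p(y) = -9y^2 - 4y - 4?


Highest power of y is 2, with coefficient -9. Constant term is -4.
Degree = 2, leading coefficient = -9, constant term = -4


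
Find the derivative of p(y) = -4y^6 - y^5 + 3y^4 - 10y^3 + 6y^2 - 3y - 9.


Apply the power rule term by term:
  d/dy(-4y^6) = -24y^5
  d/dy(-y^5) = -5y^4
  d/dy(3y^4) = 12y^3
  d/dy(-10y^3) = -30y^2
  d/dy(6y^2) = 12y
  d/dy(-3y) = -3
  d/dy(-9) = 0
p'(y) = -24y^5 - 5y^4 + 12y^3 - 30y^2 + 12y - 3


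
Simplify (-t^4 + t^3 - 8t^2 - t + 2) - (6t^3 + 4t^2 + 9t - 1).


Distribute the minus sign:
  (-t^4 + t^3 - 8t^2 - t + 2)
- (6t^3 + 4t^2 + 9t - 1)
Negate second polynomial: -6t^3 - 4t^2 - 9t + 1
Add: -t^4 - 5t^3 - 12t^2 - 10t + 3


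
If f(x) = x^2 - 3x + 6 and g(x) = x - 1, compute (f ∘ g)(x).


Substitute g(x) into f:
f(g(x)) = 1*(x - 1)^2 + (-3)*(x - 1) + 6
(x - 1)^2 = x^2 - 2x + 1
Expand and combine: x^2 - 5x + 10


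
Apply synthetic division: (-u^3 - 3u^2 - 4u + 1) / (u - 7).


Synthetic division with c = 7. Coefficients: -1, -3, -4, 1
Bring down -1.
  -1 * 7 = -7; -7 - 3 = -10
  -10 * 7 = -70; -70 - 4 = -74
  -74 * 7 = -518; -518 + 1 = -517
Quotient: -u^2 - 10u - 74, Remainder: -517


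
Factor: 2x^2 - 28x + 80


Roots satisfy r1 + r2 = -b/a = 14 and r1*r2 = c/a = 40.
So r1 = 10, r2 = 4.
2x^2 - 28x + 80 = 2(x - r1)(x - r2) = 2(x - 10)(x - 4)


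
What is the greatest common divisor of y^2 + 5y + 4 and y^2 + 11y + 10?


Factor each:
  y^2 + 5y + 4 = (y + 1)(y + 4)
  y^2 + 11y + 10 = (y + 1)(y + 10)
Common monic factor: y + 1


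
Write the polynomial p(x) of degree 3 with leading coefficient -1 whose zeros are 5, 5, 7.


p(x) = -(x - 5)(x - 5)(x - 7)
Expand: -x^3 + 17x^2 - 95x + 175


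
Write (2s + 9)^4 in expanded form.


Expand (2s + 9)^4 by repeated multiplication:
  (2s + 9)^2 = 4s^2 + 36s + 81
  (2s + 9)^3 = 8s^3 + 108s^2 + 486s + 729
= 16s^4 + 288s^3 + 1944s^2 + 5832s + 6561


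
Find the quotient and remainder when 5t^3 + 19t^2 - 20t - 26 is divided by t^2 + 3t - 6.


(5t^3 + 19t^2 - 20t - 26) / (t^2 + 3t - 6)
Step 1: 5t * (t^2 + 3t - 6) = 5t^3 + 15t^2 - 30t; subtract.
Step 2: 4 * (t^2 + 3t - 6) = 4t^2 + 12t - 24; subtract.
Quotient: 5t + 4, Remainder: -2t - 2


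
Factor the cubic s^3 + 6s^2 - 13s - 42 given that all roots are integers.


Try integer roots (divisors of -42). s=3: p(3)=0.
Divide out (s - 3): quotient is s^2 + 9s + 14.
Factor the quadratic: (s + 2)(s + 7)
Result: (s - 3)(s + 2)(s + 7)
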